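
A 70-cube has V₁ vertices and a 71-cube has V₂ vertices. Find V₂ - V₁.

V₁ = 2^70 = 1180591620717411303424. V₂ = 2^71 = 2361183241434822606848. V₂ - V₁ = 1180591620717411303424.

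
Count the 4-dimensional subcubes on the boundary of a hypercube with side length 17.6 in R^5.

An n-cube has C(n,k)·2^(n-k) k-faces. Here C(5,4)·2^1 = 5·2 = 10.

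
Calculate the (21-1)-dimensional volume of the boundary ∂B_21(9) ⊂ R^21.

S = n·V_n(r)/r = 21·V_21(9)/9 (volume-to-surface relation), giving 307393813088254199808·π^10/8083075 ≈ 3.56137e+18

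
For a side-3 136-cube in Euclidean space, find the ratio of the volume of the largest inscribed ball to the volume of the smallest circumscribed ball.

V_in / V_out = (r_in/r_out)^136 = (1/√136)^136 = 136^(-136/2) ≈ 8.30528e-146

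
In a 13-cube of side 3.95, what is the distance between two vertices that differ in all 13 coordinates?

||(3.95,3.95,...,3.95)|| = √(13)·3.95 ≈ 14.2419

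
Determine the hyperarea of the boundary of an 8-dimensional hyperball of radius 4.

S = n·V_n(r)/r = 8·V_8(4)/4 (volume-to-surface relation), giving 16384·π^4/3 ≈ 531984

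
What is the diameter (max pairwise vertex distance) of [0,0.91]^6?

Diagonal = √6 · 0.91 ≈ 2.22904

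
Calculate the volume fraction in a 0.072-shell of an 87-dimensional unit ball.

1 - (1-0.072)^87 ≈ 0.998498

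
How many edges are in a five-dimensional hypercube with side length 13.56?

An n-cube has C(n,k)·2^(n-k) k-faces. Here C(5,1)·2^4 = 5·16 = 80.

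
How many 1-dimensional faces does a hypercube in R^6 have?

Number of 1-faces = C(6,1) · 2^(6-1) = 6 · 32 = 192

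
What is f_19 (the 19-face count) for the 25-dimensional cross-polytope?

Each 19-face is the convex hull of 20 vertices, one chosen as ±e_i from each of 20 distinct axes: 2^20·C(25,20) = 55710842880.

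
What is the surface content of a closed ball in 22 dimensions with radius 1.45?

|∂B_22(1.45)| ≈ 396.866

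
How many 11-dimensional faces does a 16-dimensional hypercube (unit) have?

Number of 11-faces = C(16,11) · 2^(16-11) = 4368 · 32 = 139776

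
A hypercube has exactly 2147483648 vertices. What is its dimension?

n = log_2(2147483648) = 31.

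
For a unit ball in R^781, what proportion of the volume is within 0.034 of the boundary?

1 - (1-0.034)^781 ≈ 1 - 1.85e-12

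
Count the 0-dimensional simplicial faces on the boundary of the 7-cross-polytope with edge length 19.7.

Number of 0-faces = 2^(0+1) · C(7,0+1) = 2 · 7 = 14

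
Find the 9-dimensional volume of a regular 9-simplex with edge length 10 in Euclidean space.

V_9 = √(10) · 10^9 / (9! · 2^(9/2)) ≈ 385.125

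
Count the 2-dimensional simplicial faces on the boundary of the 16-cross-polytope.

f_2(16-orthoplex) = 2^3 · (16 choose 3) = 4480.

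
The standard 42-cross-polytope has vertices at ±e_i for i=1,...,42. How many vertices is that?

The 42-dimensional cross-polytope has 2n = 2·42 = 84 vertices.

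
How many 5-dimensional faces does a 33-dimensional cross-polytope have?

f_5(33-orthoplex) = 2^6 · (33 choose 6) = 70884352.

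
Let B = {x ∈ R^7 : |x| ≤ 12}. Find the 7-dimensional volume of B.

V_7(12) = π^(7/2) · (12)^7 / Γ(7/2 + 1) = 191102976·π^3/35 ≈ 1.69297e+08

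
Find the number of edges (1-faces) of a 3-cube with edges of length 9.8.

f_1(3-cube) = (3 choose 1) · 2^2 = 12.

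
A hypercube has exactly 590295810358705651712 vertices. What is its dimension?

Since 2^n = 590295810358705651712, we have n = 69.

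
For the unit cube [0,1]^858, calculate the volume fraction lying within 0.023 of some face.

Shell fraction = 1 - (1-0.046)^858 ≈ 1 - 2.835e-18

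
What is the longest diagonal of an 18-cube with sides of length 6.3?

||(6.3,6.3,...,6.3)|| = √(18)·6.3 ≈ 26.7286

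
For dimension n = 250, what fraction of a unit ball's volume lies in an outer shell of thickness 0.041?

1 - (1-0.041)^250 ≈ 0.999972 ≈ 99.997151%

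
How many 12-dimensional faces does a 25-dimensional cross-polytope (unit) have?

Each 12-face is the convex hull of 13 vertices, one chosen as ±e_i from each of 13 distinct axes: 2^13·C(25,13) = 42600857600.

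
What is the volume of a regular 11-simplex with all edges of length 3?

Volume = 3^11 · √(12/2^11) / 11! ≈ 0.000339706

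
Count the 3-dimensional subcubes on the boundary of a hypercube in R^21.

An n-cube has C(n,k)·2^(n-k) k-faces. Here C(21,3)·2^18 = 1330·262144 = 348651520.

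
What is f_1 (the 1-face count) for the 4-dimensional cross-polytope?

f_1(4-orthoplex) = 2^2 · (4 choose 2) = 24.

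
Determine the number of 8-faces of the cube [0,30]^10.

Choose 8 of 10 axes to span the face (C(10,8) = 45 ways), then fix each of the remaining 2 coordinates at one of its two extreme values (2^2 = 4 ways): 45·4 = 180.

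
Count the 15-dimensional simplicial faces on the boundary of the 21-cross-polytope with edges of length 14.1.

Number of 15-faces = 2^(15+1) · C(21,15+1) = 65536 · 20349 = 1333592064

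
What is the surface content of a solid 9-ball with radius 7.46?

S = n·V_n(r)/r = 9·V_9(7.46)/7.46 (volume-to-surface relation), giving 2.84755e+08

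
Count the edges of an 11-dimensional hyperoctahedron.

f_1(11-orthoplex) = 2^2 · (11 choose 2) = 220.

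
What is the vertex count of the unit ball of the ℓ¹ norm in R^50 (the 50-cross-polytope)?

Number of vertices = 2n = 100.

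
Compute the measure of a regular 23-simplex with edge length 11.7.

V_23 = √(24) · 11.7^23 / (23! · 2^(23/2)) ≈ 0.242126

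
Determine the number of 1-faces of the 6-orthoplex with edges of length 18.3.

Each 1-face is the convex hull of 2 vertices, one chosen as ±e_i from each of 2 distinct axes: 2^2·C(6,2) = 60.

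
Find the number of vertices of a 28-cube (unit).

Number of vertices = 2^28 = 268435456.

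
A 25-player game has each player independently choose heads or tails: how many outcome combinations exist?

The 25-cube has 2^25 = 33554432 vertices.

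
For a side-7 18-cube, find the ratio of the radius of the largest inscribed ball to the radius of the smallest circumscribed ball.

r_in = 7/2 (half the side); r_out = 7√18/2 (half the diagonal). Ratio = 1/√18 ≈ 0.235702.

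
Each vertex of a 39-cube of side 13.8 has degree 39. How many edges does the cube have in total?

The 39-cube has n·2^(n-1) = 39·2^38 = 39·274877906944 = 10720238370816 edges.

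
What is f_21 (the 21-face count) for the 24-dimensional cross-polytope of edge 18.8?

f_21(24-orthoplex) = 2^22 · (24 choose 22) = 1157627904.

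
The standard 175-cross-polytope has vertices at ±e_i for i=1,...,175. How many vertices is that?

The vertices are ±e_1, ..., ±e_175, so there are 2·175 = 350.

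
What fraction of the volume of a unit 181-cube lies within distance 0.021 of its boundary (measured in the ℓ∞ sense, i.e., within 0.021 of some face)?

1 - (1 - 2·0.021)^181 = 1 - 0.958^181 ≈ 0.999576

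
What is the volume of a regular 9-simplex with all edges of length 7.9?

V = (7.9^9 / 9!) · √((9+1) / 2^9) ≈ 46.1579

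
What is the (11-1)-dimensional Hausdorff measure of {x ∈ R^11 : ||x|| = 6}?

S_11(6) = 2·π^(11/2)·(6)^10 / Γ(11/2) = 143327232·π^5/35 ≈ 1.25317e+09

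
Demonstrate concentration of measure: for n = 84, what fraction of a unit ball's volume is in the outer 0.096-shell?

1 - (1-0.096)^84 ≈ 0.999792 ≈ 99.9792%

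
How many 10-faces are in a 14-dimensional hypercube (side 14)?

Number of 10-faces = C(14,10) · 2^(14-10) = 1001 · 16 = 16016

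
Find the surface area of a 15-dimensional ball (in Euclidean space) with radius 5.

S = n·V_n(r)/r = 15·V_15(5)/5 (volume-to-surface relation), giving 312500000000·π^7/27027 ≈ 3.49222e+10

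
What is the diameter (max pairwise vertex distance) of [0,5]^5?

The space diagonal of an n-cube of side s is s√n. Here 5·√5 ≈ 11.1803.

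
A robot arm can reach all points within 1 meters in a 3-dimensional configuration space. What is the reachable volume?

The n-ball volume is π^(n/2)·r^n/Γ(n/2+1). With n=3, r=1: V = 4·π/3 ≈ 4.18879.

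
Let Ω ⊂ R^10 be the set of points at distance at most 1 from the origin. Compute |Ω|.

V = π^5/120 ≈ 2.55016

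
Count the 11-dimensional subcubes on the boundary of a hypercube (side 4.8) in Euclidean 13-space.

Choose 11 of 13 axes to span the face (C(13,11) = 78 ways), then fix each of the remaining 2 coordinates at one of its two extreme values (2^2 = 4 ways): 78·4 = 312.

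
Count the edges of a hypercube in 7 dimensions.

Number of 1-faces = C(7,1)·2^(7-1) = 7·64 = 448.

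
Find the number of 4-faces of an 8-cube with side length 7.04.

Number of 4-faces = C(8,4) · 2^(8-4) = 70 · 16 = 1120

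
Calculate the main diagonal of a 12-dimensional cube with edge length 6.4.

d = √(6.4² + 6.4² + ... + 6.4²) [12 terms] = √(12·6.4²) = 6.4√12 ≈ 22.1703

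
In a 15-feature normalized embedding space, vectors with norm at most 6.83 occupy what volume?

The n-ball volume is π^(n/2)·r^n/Γ(n/2+1). With n=15, r=6.83: V ≈ 1.25239e+12.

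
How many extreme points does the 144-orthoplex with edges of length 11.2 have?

Number of vertices = 2n = 288.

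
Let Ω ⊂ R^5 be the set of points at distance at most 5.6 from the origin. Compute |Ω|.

The n-ball volume is π^(n/2)·r^n/Γ(n/2+1). With n=5, r=5.6: V ≈ 28989.4.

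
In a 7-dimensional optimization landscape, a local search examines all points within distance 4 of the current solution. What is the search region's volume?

V = 262144·π^3/105 ≈ 77410.6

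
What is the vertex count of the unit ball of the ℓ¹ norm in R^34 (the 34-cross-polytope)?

Number of vertices = 2n = 68.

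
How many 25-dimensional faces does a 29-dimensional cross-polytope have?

Each 25-face is the convex hull of 26 vertices, one chosen as ±e_i from each of 26 distinct axes: 2^26·C(29,26) = 245215789056.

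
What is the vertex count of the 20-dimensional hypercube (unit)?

The 20-cube has 2^20 = 1048576 vertices.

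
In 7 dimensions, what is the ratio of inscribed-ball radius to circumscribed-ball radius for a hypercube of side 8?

r_in = 8/2 (half the side); r_out = 8√7/2 (half the diagonal). Ratio = 1/√7 ≈ 0.377964.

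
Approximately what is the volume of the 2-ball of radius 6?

Volume = π^{2/2}·(6)^2/Γ(2) = 36·π ≈ 113.097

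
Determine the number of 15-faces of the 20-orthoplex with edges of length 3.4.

Number of 15-faces = 2^(15+1) · C(20,15+1) = 65536 · 4845 = 317521920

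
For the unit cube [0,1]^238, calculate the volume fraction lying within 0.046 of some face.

1 - (1 - 2·0.046)^238 = 1 - 0.908^238 ≈ 1 - 1.058e-10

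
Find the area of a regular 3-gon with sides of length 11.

Area = (√3/4) · 11² = 52.3945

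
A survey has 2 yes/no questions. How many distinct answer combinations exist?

The 2-cube has 2^2 = 4 vertices.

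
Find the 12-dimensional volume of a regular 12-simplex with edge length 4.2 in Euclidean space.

V = (4.2^12 / 12!) · √((12+1) / 2^12) ≈ 0.00354361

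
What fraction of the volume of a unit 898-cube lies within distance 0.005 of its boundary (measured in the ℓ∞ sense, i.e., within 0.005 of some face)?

The inner cube has side 1-2·0.005 = 0.99 and volume (0.99)^898 ≈ 0.0001203, so the shell holds 0.99988 of the volume.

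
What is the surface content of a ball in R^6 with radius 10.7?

The surface area of an n-ball is 2π^(n/2) r^(n-1) / Γ(n/2). For n=6, r=10.7: 4.34879e+06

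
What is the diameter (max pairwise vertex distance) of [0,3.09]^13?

||(3.09,3.09,...,3.09)|| = √(13)·3.09 ≈ 11.1412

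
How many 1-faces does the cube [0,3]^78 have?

Each of the 2^78 = 302231454903657293676544 vertices has degree 78; total edges = 78·2^78/2 = 11787026741242634453385216.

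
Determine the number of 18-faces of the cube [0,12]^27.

Number of 18-faces = C(27,18) · 2^(27-18) = 4686825 · 512 = 2399654400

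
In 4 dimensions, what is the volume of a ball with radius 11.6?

V_4(11.6) = π^(4/2) · (11.6)^4 / Γ(4/2 + 1) ≈ 89351.5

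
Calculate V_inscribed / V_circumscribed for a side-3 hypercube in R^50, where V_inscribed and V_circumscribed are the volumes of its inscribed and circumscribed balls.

The radii are 3/2 and 3√50/2, so the volume ratio is (1/√50)^50 = 50^{-50/2} ≈ 3.35544e-43.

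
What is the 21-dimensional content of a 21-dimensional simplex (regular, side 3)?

For a regular n-simplex with edge a, V = (a^n / n!)·√((n+1)/2^n). With a=3, n=21: V ≈ 6.6313e-13.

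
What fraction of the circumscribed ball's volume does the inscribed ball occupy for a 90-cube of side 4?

The radii are 4/2 and 4√90/2, so the volume ratio is (1/√90)^90 = 90^{-90/2} ≈ 1.14574e-88.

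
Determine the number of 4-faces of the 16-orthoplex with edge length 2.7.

Each 4-face is the convex hull of 5 vertices, one chosen as ±e_i from each of 5 distinct axes: 2^5·C(16,5) = 139776.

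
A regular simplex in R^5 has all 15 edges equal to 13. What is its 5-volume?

For a regular n-simplex with edge a, V = (a^n / n!)·√((n+1)/2^n). With a=13, n=5: V ≈ 1339.79.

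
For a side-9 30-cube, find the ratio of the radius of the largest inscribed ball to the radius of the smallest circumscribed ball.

For an n-cube of any side s, the inradius is s/2 and the circumradius is s√n/2, so the ratio is 1/√30 ≈ 0.182574.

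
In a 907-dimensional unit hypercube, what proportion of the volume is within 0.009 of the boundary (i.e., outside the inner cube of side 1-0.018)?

1 - (1 - 2·0.009)^907 = 1 - 0.982^907 ≈ 0.99999993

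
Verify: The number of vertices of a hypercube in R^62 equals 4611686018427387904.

True. The 62-cube has 2^62 = 4611686018427387904 vertices.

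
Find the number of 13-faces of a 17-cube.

An n-cube has C(n,k)·2^(n-k) k-faces. Here C(17,13)·2^4 = 2380·16 = 38080.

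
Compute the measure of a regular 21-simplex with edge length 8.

V = (8^21 / 21!) · √((21+1) / 2^21) ≈ 0.000584712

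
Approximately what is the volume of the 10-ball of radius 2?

V = 128·π^5/15 ≈ 2611.37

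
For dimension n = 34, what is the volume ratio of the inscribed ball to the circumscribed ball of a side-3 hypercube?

V_in/V_out = n^(-n/2) = 34^(-34/2) ≈ 9.22271e-27.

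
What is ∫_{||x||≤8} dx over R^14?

V = 274877906944·π^7/315 ≈ 2.63559e+12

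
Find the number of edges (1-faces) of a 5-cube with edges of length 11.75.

Number of 1-faces = C(5,1) · 2^(5-1) = 5 · 16 = 80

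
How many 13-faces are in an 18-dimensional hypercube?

Choose 13 of 18 axes to span the face (C(18,13) = 8568 ways), then fix each of the remaining 5 coordinates at one of its two extreme values (2^5 = 32 ways): 8568·32 = 274176.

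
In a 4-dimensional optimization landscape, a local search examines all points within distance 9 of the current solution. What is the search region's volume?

V_4(9) = π^(4/2) · (9)^4 / Γ(4/2 + 1) = 6561·π^2/2 ≈ 32377.2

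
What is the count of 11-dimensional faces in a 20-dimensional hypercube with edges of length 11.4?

f_11(20-cube) = (20 choose 11) · 2^9 = 85995520.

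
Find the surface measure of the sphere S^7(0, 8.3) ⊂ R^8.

The surface area of an n-ball is 2π^(n/2) r^(n-1) / Γ(n/2). For n=8, r=8.3: 8.81099e+07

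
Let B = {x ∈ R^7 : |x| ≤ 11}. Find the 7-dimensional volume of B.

V = 311794736·π^3/105 ≈ 9.20723e+07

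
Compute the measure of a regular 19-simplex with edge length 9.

V = (9^19 / 19!) · √((19+1) / 2^19) ≈ 0.0685872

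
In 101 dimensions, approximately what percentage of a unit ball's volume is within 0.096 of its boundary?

1 - (1-0.096)^101 ≈ 0.999963 ≈ 99.996259%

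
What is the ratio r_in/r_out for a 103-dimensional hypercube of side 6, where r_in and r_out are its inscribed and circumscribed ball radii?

For an n-cube of any side s, the inradius is s/2 and the circumradius is s√n/2, so the ratio is 1/√103 ≈ 0.0985329.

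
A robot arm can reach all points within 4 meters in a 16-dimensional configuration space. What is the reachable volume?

V = 33554432·π^8/315 ≈ 1.01074e+09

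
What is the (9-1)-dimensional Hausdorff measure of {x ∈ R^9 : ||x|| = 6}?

S = n·V_n(r)/r = 9·V_9(6)/6 (volume-to-surface relation), giving 17915904·π^4/35 ≈ 4.98621e+07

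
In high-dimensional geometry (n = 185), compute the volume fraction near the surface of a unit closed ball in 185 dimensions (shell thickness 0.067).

1 - (1-0.067)^185 ≈ 0.9999973202 ≈ 99.999732%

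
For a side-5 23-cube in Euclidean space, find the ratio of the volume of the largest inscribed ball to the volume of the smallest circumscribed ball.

Volume scales as r^n, and r_in/r_out = 1/√23, giving (1/√23)^23 ≈ 2.18842e-16.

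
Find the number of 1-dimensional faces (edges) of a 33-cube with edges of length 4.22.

The 33-cube has n·2^(n-1) = 33·2^32 = 33·4294967296 = 141733920768 edges.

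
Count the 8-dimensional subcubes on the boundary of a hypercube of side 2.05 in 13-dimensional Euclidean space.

Choose 8 of 13 axes to span the face (C(13,8) = 1287 ways), then fix each of the remaining 5 coordinates at one of its two extreme values (2^5 = 32 ways): 1287·32 = 41184.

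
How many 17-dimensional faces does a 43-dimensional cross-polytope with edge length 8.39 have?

f_17(43-orthoplex) = 2^18 · (43 choose 18) = 159477674332913664.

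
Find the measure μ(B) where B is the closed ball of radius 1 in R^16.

V_16(1) = π^(16/2) · (1)^16 / Γ(16/2 + 1) = π^8/40320 ≈ 0.235331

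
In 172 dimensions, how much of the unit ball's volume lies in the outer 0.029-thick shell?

V(inner)/V(outer) = ((1-0.029)/1)^172 ≈ 0.006334, so the shell fraction is 0.993666.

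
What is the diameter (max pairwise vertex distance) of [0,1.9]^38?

Diagonal = √38 · 1.9 ≈ 11.7124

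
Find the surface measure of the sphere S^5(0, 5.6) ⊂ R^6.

|∂B_6(5.6)| ≈ 170761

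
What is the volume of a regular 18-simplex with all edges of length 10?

V = (10^18 / 18!) · √((18+1) / 2^18) ≈ 1.32974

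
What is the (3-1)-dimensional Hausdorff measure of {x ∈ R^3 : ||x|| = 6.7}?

S_3(6.7) = 2·π^(3/2)·(6.7)^2 / Γ(3/2) = 4πr² = 4π·(6.7)² ≈ 564.104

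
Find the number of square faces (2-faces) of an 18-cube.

f_2(18-cube) = (18 choose 2) · 2^16 = 10027008.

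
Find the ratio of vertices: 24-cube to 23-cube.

The 24-cube has 2^24 = 16777216 vertices. The 23-cube has 2^23 = 8388608 vertices. Ratio: 16777216/8388608 = 2.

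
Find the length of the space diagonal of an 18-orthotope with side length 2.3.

Diagonal = √18 · 2.3 ≈ 9.75807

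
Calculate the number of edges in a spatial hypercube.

An n-cube has n·2^(n-1) edges. With n = 3: 3·4 = 12.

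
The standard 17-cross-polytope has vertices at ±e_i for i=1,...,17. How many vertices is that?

The 17-dimensional cross-polytope has 2n = 2·17 = 34 vertices.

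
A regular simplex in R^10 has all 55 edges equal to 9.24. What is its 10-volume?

For a regular n-simplex with edge a, V = (a^n / n!)·√((n+1)/2^n). With a=9.24, n=10: V ≈ 129.57.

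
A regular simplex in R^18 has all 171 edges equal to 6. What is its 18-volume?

V = (6^18 / 18!) · √((18+1) / 2^18) ≈ 0.000135048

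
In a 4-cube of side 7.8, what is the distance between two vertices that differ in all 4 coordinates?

The space diagonal of an n-cube of side s is s√n. Here 7.8·√4 = 15.6.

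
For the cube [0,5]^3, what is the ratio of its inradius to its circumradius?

Ratio = (s/2)/(s√3/2) = 3^(-1/2) ≈ 0.57735.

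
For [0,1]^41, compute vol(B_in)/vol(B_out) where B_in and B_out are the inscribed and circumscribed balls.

The radii are 1/2 and 1√41/2, so the volume ratio is (1/√41)^41 = 41^{-41/2} ≈ 8.66824e-34.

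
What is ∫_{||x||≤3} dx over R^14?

The n-ball volume is π^(n/2)·r^n/Γ(n/2+1). With n=14, r=3: V = 531441·π^7/560 ≈ 2.86626e+06.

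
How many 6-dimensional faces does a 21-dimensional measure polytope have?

An n-cube has C(n,k)·2^(n-k) k-faces. Here C(21,6)·2^15 = 54264·32768 = 1778122752.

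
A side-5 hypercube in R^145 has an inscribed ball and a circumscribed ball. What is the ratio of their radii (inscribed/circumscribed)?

r_in = 5/2 (half the side); r_out = 5√145/2 (half the diagonal). Ratio = 1/√145 ≈ 0.0830455.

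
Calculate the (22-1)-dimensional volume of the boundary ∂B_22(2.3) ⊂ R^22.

S_22(2.3) = 2·π^(22/2)·(2.3)^21 / Γ(22/2) ≈ 6.4003e+06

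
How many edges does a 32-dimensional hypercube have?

An n-cube has n·2^(n-1) edges. With n = 32: 32·2147483648 = 68719476736.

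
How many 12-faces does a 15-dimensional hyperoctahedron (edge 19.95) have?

Number of 12-faces = 2^(12+1) · C(15,12+1) = 8192 · 105 = 860160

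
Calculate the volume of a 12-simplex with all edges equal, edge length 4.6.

For a regular n-simplex with edge a, V = (a^n / n!)·√((n+1)/2^n). With a=4.6, n=12: V ≈ 0.0105572.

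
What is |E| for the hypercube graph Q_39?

An n-cube has n·2^(n-1) edges. With n = 39: 39·274877906944 = 10720238370816.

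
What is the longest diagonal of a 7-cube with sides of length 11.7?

Diagonal = √7 · 11.7 ≈ 30.9553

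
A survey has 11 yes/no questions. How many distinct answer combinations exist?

An n-cube has 2^n vertices; for n = 11 that is 2^11 = 2048.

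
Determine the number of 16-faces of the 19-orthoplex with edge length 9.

Number of 16-faces = 2^(16+1) · C(19,16+1) = 131072 · 171 = 22413312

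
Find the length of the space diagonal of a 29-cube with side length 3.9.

d = √(3.9² + 3.9² + ... + 3.9²) [29 terms] = √(29·3.9²) = 3.9√29 ≈ 21.0021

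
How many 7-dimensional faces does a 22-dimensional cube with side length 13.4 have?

Choose 7 of 22 axes to span the face (C(22,7) = 170544 ways), then fix each of the remaining 15 coordinates at one of its two extreme values (2^15 = 32768 ways): 170544·32768 = 5588385792.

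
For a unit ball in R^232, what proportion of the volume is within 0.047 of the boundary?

V(inner)/V(outer) = ((1-0.047)/1)^232 ≈ 1.411e-05, so the shell fraction is 0.999986.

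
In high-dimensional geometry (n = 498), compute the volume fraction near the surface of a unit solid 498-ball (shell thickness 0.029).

1 - (1-0.029)^498 ≈ 0.9999995683 ≈ 99.999957%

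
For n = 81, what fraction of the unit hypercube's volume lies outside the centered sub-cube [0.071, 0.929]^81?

Shell fraction = 1 - (1-0.142)^81 ≈ 0.999995903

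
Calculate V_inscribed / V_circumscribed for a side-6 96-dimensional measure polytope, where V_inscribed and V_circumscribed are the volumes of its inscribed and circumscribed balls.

V_in / V_out = (r_in/r_out)^96 = (1/√96)^96 = 96^(-96/2) ≈ 7.09546e-96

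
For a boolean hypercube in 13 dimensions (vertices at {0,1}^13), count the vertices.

Each vertex is a binary string of length 13, so there are 2^13 = 8192.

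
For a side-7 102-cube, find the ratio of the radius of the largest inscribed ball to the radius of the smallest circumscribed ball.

r_in / r_out = (7/2) / (7√102/2) = 1/√102 ≈ 0.0990148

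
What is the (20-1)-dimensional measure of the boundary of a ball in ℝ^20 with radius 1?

S_20(1) = 2·π^(20/2)·(1)^19 / Γ(20/2) = π^10/181440 ≈ 0.516138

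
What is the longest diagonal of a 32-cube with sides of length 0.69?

d = √(0.69² + 0.69² + ... + 0.69²) [32 terms] = √(32·0.69²) = 0.69√32 ≈ 3.90323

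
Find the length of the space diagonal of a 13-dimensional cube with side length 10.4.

d = √(10.4² + 10.4² + ... + 10.4²) [13 terms] = √(13·10.4²) = 10.4√13 ≈ 37.4977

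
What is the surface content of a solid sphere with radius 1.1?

|∂B_3(1.1)| = 4πr² = 4π·(1.1)² ≈ 15.2053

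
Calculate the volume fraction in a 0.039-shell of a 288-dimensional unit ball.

1 - (1-0.039)^288 ≈ 0.999989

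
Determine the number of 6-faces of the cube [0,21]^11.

An n-cube has C(n,k)·2^(n-k) k-faces. Here C(11,6)·2^5 = 462·32 = 14784.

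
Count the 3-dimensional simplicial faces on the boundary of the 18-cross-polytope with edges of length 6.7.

An n-cross-polytope has 2^(k+1)·C(n,k+1) k-faces. Here 2^4·C(18,4) = 16·3060 = 48960.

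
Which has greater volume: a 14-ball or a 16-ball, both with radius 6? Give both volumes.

V_14(6.0) ≈ 4.69609e+10. V_16(6.0) ≈ 6.63894e+11. The 16-ball is larger.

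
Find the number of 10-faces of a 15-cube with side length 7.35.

Number of 10-faces = C(15,10) · 2^(15-10) = 3003 · 32 = 96096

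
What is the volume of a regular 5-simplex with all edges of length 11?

V_5 = √(6) · 11^5 / (5! · 2^(5/2)) ≈ 581.143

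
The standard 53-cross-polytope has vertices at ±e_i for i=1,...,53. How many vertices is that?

The 53-dimensional cross-polytope has 2n = 2·53 = 106 vertices.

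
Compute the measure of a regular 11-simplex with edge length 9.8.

V = (9.8^11 / 11!) · √((11+1) / 2^11) ≈ 153.552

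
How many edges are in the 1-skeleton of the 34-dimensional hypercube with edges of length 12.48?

The 34-cube has n·2^(n-1) = 34·2^33 = 34·8589934592 = 292057776128 edges.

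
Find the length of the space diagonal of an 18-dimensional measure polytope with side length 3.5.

Diagonal = √18 · 3.5 ≈ 14.8492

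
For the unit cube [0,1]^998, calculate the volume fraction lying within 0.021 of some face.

Shell fraction = 1 - (1-0.042)^998 ≈ 1 - 2.528e-19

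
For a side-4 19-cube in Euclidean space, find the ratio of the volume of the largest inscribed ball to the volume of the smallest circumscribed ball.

The radii are 4/2 and 4√19/2, so the volume ratio is (1/√19)^19 = 19^{-19/2} ≈ 7.10953e-13.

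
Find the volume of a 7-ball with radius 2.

Volume = π^{7/2}·(2)^7/Γ(9/2) = 2048·π^3/105 ≈ 604.77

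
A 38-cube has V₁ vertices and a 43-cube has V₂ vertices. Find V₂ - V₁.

V₁ = 2^38 = 274877906944. V₂ = 2^43 = 8796093022208. V₂ - V₁ = 8521215115264.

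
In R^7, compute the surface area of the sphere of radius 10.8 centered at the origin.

The surface area of an n-ball is 2π^(n/2) r^(n-1) / Γ(n/2). For n=7, r=10.8: 5.24833e+07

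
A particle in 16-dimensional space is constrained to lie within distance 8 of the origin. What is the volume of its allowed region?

The n-ball volume is π^(n/2)·r^n/Γ(n/2+1). With n=16, r=8: V = 2199023255552·π^8/315 ≈ 6.62397e+13.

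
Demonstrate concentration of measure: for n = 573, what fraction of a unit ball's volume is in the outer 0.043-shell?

1 - (1-0.043)^573 ≈ 1 - 1.155e-11 ≈ (100 - 1.15e-09)%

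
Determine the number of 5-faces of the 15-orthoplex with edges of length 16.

Number of 5-faces = 2^(5+1) · C(15,5+1) = 64 · 5005 = 320320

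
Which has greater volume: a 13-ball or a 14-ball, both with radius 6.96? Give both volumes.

V_13(6.96) ≈ 8.18958e+10. V_14(6.96) ≈ 3.75101e+11. The 14-ball is larger.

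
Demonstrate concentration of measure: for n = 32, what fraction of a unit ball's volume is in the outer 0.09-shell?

1 - (1-0.09)^32 ≈ 0.951098 ≈ 95.11%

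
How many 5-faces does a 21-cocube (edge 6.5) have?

An n-cross-polytope has 2^(k+1)·C(n,k+1) k-faces. Here 2^6·C(21,6) = 64·54264 = 3472896.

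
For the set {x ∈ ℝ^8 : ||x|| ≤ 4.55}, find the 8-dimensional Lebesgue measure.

The n-ball volume is π^(n/2)·r^n/Γ(n/2+1). With n=8, r=4.55: V ≈ 745555.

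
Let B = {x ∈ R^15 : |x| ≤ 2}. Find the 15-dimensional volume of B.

V_15(2) = π^(15/2) · (2)^15 / Γ(15/2 + 1) = 8388608·π^7/2027025 ≈ 12499.1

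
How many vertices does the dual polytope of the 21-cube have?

Number of vertices = 2n = 42.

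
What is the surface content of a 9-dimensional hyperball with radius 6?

S = n·V_n(r)/r = 9·V_9(6)/6 (volume-to-surface relation), giving 17915904·π^4/35 ≈ 4.98621e+07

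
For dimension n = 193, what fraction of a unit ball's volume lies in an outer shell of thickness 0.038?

1 - (1-0.038)^193 ≈ 0.999434 ≈ 99.94%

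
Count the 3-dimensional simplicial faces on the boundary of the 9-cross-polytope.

An n-cross-polytope has 2^(k+1)·C(n,k+1) k-faces. Here 2^4·C(9,4) = 16·126 = 2016.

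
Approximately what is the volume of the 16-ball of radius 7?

V_16(7) = π^(16/2) · (7)^16 / Γ(16/2 + 1) = 4747561509943·π^8/5760 ≈ 7.82073e+12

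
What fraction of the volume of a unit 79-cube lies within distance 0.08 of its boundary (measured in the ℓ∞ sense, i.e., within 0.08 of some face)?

1 - (1 - 2·0.08)^79 = 1 - 0.84^79 ≈ 0.9999989575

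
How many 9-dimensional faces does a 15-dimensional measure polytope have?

An n-cube has C(n,k)·2^(n-k) k-faces. Here C(15,9)·2^6 = 5005·64 = 320320.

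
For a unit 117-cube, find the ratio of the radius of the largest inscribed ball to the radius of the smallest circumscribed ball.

Ratio = (s/2)/(s√117/2) = 117^(-1/2) ≈ 0.09245.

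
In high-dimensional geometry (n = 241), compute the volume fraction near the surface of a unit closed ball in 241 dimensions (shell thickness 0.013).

1 - (1-0.013)^241 ≈ 0.957299 ≈ 95.73%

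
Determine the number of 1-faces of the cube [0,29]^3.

An n-cube has C(n,k)·2^(n-k) k-faces. Here C(3,1)·2^2 = 3·4 = 12.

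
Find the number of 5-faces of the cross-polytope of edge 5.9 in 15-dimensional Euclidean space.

f_5(15-orthoplex) = 2^6 · (15 choose 6) = 320320.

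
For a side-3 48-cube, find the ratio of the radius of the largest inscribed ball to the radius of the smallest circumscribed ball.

r_in / r_out = (3/2) / (3√48/2) = 1/√48 ≈ 0.144338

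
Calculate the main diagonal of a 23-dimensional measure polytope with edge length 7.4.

||(7.4,7.4,...,7.4)|| = √(23)·7.4 ≈ 35.4892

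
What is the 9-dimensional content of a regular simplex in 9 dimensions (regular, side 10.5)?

Volume = 10.5^9 · √(10/2^9) / 9! ≈ 597.456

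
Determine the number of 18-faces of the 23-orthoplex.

f_18(23-orthoplex) = 2^19 · (23 choose 19) = 4642570240.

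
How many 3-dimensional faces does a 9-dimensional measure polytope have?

Choose 3 of 9 axes to span the face (C(9,3) = 84 ways), then fix each of the remaining 6 coordinates at one of its two extreme values (2^6 = 64 ways): 84·64 = 5376.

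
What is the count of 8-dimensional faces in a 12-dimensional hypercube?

Choose 8 of 12 axes to span the face (C(12,8) = 495 ways), then fix each of the remaining 4 coordinates at one of its two extreme values (2^4 = 16 ways): 495·16 = 7920.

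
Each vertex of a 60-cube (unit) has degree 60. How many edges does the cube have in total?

Each of the 2^60 = 1152921504606846976 vertices has degree 60; total edges = 60·2^60/2 = 34587645138205409280.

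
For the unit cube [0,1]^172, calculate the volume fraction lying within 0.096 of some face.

The inner cube has side 1-2·0.096 = 0.808 and volume (0.808)^172 ≈ 1.188e-16, so the shell holds 1 - 1.188e-16 of the volume.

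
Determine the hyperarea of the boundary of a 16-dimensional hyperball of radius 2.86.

|∂B_16(2.86)| ≈ 2.63809e+07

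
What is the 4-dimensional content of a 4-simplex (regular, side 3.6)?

For a regular n-simplex with edge a, V = (a^n / n!)·√((n+1)/2^n). With a=3.6, n=4: V ≈ 3.91222.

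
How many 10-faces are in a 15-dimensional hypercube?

Choose 10 of 15 axes to span the face (C(15,10) = 3003 ways), then fix each of the remaining 5 coordinates at one of its two extreme values (2^5 = 32 ways): 3003·32 = 96096.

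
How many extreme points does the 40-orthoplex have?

Number of vertices = 2n = 80.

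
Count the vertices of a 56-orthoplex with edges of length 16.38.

An n-cross-polytope has 2n vertices; here n = 56, giving 112.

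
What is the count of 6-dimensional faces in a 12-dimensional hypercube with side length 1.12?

An n-cube has C(n,k)·2^(n-k) k-faces. Here C(12,6)·2^6 = 924·64 = 59136.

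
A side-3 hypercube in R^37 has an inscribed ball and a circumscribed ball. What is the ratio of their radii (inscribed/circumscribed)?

For an n-cube of any side s, the inradius is s/2 and the circumradius is s√n/2, so the ratio is 1/√37 ≈ 0.164399.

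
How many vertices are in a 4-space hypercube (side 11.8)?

f_0(4-cube) = (4 choose 0) · 2^4 = 16.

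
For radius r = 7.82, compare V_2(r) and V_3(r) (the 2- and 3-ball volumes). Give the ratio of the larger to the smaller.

V_2(7.82) ≈ 192.116, V_3(7.82) ≈ 2003.13. The 3-ball is larger by a factor of 10.43.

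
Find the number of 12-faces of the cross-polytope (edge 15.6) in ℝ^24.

Each 12-face is the convex hull of 13 vertices, one chosen as ±e_i from each of 13 distinct axes: 2^13·C(24,13) = 20448411648.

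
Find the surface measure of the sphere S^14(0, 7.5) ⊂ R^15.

|∂B_15(7.5)| = 216243896484375·π^7/64064 ≈ 1.01948e+13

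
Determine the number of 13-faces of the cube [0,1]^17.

f_13(17-cube) = (17 choose 13) · 2^4 = 38080.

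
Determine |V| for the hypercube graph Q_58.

The 58-cube has 2^58 = 288230376151711744 vertices.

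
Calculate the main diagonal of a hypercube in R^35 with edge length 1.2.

The space diagonal of an n-cube of side s is s√n. Here 1.2·√35 ≈ 7.0993.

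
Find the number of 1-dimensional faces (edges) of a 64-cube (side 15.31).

Each of the 2^64 = 18446744073709551616 vertices has degree 64; total edges = 64·2^64/2 = 590295810358705651712.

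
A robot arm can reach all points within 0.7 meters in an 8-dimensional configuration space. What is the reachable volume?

V_8(0.7) = π^(8/2) · (0.7)^8 / Γ(8/2 + 1) ≈ 0.233977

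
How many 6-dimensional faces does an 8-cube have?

Number of 6-faces = C(8,6) · 2^(8-6) = 28 · 4 = 112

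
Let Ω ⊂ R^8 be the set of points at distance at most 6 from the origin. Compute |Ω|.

Volume = π^{8/2}·(6)^8/Γ(5) = 69984·π^4 ≈ 6.81708e+06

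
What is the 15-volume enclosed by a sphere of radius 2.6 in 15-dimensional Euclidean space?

V_15(2.6) = π^(15/2) · (2.6)^15 / Γ(15/2 + 1) ≈ 639779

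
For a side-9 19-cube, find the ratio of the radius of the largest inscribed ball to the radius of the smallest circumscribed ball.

Ratio = (s/2)/(s√19/2) = 19^(-1/2) ≈ 0.229416.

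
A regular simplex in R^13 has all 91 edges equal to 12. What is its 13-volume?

V_13 = √(14) · 12^13 / (13! · 2^(13/2)) ≈ 710.305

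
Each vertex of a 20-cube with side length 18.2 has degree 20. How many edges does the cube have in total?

The 20-cube has n·2^(n-1) = 20·2^19 = 20·524288 = 10485760 edges.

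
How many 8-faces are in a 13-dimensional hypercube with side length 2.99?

f_8(13-cube) = (13 choose 8) · 2^5 = 41184.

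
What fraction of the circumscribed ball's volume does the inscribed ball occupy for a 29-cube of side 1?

Volume scales as r^n, and r_in/r_out = 1/√29, giving (1/√29)^29 ≈ 6.24064e-22.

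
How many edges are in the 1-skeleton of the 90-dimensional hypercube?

Number of 1-faces = C(90,1)·2^(90-1) = 90·618970019642690137449562112 = 55707301767842112370460590080.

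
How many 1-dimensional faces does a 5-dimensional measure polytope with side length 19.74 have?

Number of 1-faces = C(5,1) · 2^(5-1) = 5 · 16 = 80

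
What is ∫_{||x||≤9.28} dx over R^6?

The n-ball volume is π^(n/2)·r^n/Γ(n/2+1). With n=6, r=9.28: V ≈ 3.30055e+06.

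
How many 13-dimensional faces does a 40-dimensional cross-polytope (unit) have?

Each 13-face is the convex hull of 14 vertices, one chosen as ±e_i from each of 14 distinct axes: 2^14·C(40,14) = 380222338498560.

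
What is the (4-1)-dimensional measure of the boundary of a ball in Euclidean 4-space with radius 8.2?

S = n·V_n(r)/r = 4·V_4(8.2)/8.2 (volume-to-surface relation), giving 10883.6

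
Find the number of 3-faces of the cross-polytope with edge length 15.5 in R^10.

Each 3-face is the convex hull of 4 vertices, one chosen as ±e_i from each of 4 distinct axes: 2^4·C(10,4) = 3360.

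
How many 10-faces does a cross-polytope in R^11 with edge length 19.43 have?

Number of 10-faces = 2^(10+1) · C(11,10+1) = 2048 · 1 = 2048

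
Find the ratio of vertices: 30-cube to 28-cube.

The 30-cube has 2^30 = 1073741824 vertices. The 28-cube has 2^28 = 268435456 vertices. Ratio: 1073741824/268435456 = 4.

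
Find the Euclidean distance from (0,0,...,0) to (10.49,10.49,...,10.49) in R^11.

d = √(10.49² + 10.49² + ... + 10.49²) [11 terms] = √(11·10.49²) = 10.49√11 ≈ 34.7914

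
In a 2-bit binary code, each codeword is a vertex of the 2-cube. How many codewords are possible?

The 2-cube has 2^2 = 4 vertices.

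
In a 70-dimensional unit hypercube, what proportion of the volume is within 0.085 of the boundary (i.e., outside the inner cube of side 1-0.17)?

Shell fraction = 1 - (1-0.17)^70 ≈ 0.999997835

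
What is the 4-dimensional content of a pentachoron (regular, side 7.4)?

V = (7.4^4 / 4!) · √((4+1) / 2^4) ≈ 69.8459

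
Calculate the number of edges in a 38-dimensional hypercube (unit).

Number of 1-faces = C(38,1)·2^(38-1) = 38·137438953472 = 5222680231936.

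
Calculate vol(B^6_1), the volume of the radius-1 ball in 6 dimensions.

V = π^3/6 ≈ 5.16771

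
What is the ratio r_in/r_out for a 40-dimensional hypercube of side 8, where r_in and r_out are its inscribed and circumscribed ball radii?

r_in / r_out = (8/2) / (8√40/2) = 1/√40 ≈ 0.158114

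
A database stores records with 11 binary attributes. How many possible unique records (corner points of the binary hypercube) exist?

The 11-cube has 2^11 = 2048 vertices.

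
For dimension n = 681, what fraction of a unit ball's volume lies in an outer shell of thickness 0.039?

1 - (1-0.039)^681 ≈ 1 - 1.716e-12 ≈ (100 - 1.72e-10)%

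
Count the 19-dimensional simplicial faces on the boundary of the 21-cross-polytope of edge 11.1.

f_19(21-orthoplex) = 2^20 · (21 choose 20) = 22020096.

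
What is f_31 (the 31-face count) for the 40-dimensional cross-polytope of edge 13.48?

Number of 31-faces = 2^(31+1) · C(40,31+1) = 4294967296 · 76904685 = 330303106984181760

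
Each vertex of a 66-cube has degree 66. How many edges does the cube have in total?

An n-cube has n·2^(n-1) edges. With n = 66: 66·36893488147419103232 = 2434970217729660813312.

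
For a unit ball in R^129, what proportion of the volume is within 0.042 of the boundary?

1 - (1-0.042)^129 ≈ 0.996054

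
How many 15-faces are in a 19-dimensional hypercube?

An n-cube has C(n,k)·2^(n-k) k-faces. Here C(19,15)·2^4 = 3876·16 = 62016.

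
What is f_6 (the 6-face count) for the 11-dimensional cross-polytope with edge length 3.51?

f_6(11-orthoplex) = 2^7 · (11 choose 7) = 42240.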